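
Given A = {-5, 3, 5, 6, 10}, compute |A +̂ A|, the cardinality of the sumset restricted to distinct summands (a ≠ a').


Restricted sumset: A +̂ A = {a + a' : a ∈ A, a' ∈ A, a ≠ a'}.
Equivalently, take A + A and drop any sum 2a that is achievable ONLY as a + a for a ∈ A (i.e. sums representable only with equal summands).
Enumerate pairs (a, a') with a < a' (symmetric, so each unordered pair gives one sum; this covers all a ≠ a'):
  -5 + 3 = -2
  -5 + 5 = 0
  -5 + 6 = 1
  -5 + 10 = 5
  3 + 5 = 8
  3 + 6 = 9
  3 + 10 = 13
  5 + 6 = 11
  5 + 10 = 15
  6 + 10 = 16
Collected distinct sums: {-2, 0, 1, 5, 8, 9, 11, 13, 15, 16}
|A +̂ A| = 10
(Reference bound: |A +̂ A| ≥ 2|A| - 3 for |A| ≥ 2, with |A| = 5 giving ≥ 7.)

|A +̂ A| = 10


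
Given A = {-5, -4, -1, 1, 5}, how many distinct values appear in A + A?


A + A = {a + a' : a, a' ∈ A}; |A| = 5.
General bounds: 2|A| - 1 ≤ |A + A| ≤ |A|(|A|+1)/2, i.e. 9 ≤ |A + A| ≤ 15.
Lower bound 2|A|-1 is attained iff A is an arithmetic progression.
Enumerate sums a + a' for a ≤ a' (symmetric, so this suffices):
a = -5: -5+-5=-10, -5+-4=-9, -5+-1=-6, -5+1=-4, -5+5=0
a = -4: -4+-4=-8, -4+-1=-5, -4+1=-3, -4+5=1
a = -1: -1+-1=-2, -1+1=0, -1+5=4
a = 1: 1+1=2, 1+5=6
a = 5: 5+5=10
Distinct sums: {-10, -9, -8, -6, -5, -4, -3, -2, 0, 1, 2, 4, 6, 10}
|A + A| = 14

|A + A| = 14


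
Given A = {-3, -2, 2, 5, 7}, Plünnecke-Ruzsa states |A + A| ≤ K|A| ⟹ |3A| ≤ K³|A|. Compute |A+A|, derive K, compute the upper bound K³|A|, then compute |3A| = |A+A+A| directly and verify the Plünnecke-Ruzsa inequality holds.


|A| = 5.
Step 1: Compute A + A by enumerating all 25 pairs.
A + A = {-6, -5, -4, -1, 0, 2, 3, 4, 5, 7, 9, 10, 12, 14}, so |A + A| = 14.
Step 2: Doubling constant K = |A + A|/|A| = 14/5 = 14/5 ≈ 2.8000.
Step 3: Plünnecke-Ruzsa gives |3A| ≤ K³·|A| = (2.8000)³ · 5 ≈ 109.7600.
Step 4: Compute 3A = A + A + A directly by enumerating all triples (a,b,c) ∈ A³; |3A| = 27.
Step 5: Check 27 ≤ 109.7600? Yes ✓.

K = 14/5, Plünnecke-Ruzsa bound K³|A| ≈ 109.7600, |3A| = 27, inequality holds.


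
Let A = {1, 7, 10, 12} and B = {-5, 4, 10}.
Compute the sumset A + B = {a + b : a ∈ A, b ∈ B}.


A + B = {a + b : a ∈ A, b ∈ B}.
Enumerate all |A|·|B| = 4·3 = 12 pairs (a, b) and collect distinct sums.
a = 1: 1+-5=-4, 1+4=5, 1+10=11
a = 7: 7+-5=2, 7+4=11, 7+10=17
a = 10: 10+-5=5, 10+4=14, 10+10=20
a = 12: 12+-5=7, 12+4=16, 12+10=22
Collecting distinct sums: A + B = {-4, 2, 5, 7, 11, 14, 16, 17, 20, 22}
|A + B| = 10

A + B = {-4, 2, 5, 7, 11, 14, 16, 17, 20, 22}


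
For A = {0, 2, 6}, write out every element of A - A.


A - A = {a - a' : a, a' ∈ A}.
Compute a - a' for each ordered pair (a, a'):
a = 0: 0-0=0, 0-2=-2, 0-6=-6
a = 2: 2-0=2, 2-2=0, 2-6=-4
a = 6: 6-0=6, 6-2=4, 6-6=0
Collecting distinct values (and noting 0 appears from a-a):
A - A = {-6, -4, -2, 0, 2, 4, 6}
|A - A| = 7

A - A = {-6, -4, -2, 0, 2, 4, 6}


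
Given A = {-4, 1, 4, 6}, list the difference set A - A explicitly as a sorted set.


A - A = {a - a' : a, a' ∈ A}.
Compute a - a' for each ordered pair (a, a'):
a = -4: -4--4=0, -4-1=-5, -4-4=-8, -4-6=-10
a = 1: 1--4=5, 1-1=0, 1-4=-3, 1-6=-5
a = 4: 4--4=8, 4-1=3, 4-4=0, 4-6=-2
a = 6: 6--4=10, 6-1=5, 6-4=2, 6-6=0
Collecting distinct values (and noting 0 appears from a-a):
A - A = {-10, -8, -5, -3, -2, 0, 2, 3, 5, 8, 10}
|A - A| = 11

A - A = {-10, -8, -5, -3, -2, 0, 2, 3, 5, 8, 10}


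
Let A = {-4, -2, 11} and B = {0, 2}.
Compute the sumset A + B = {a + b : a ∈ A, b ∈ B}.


A + B = {a + b : a ∈ A, b ∈ B}.
Enumerate all |A|·|B| = 3·2 = 6 pairs (a, b) and collect distinct sums.
a = -4: -4+0=-4, -4+2=-2
a = -2: -2+0=-2, -2+2=0
a = 11: 11+0=11, 11+2=13
Collecting distinct sums: A + B = {-4, -2, 0, 11, 13}
|A + B| = 5

A + B = {-4, -2, 0, 11, 13}


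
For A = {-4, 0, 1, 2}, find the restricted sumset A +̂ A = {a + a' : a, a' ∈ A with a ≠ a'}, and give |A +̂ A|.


Restricted sumset: A +̂ A = {a + a' : a ∈ A, a' ∈ A, a ≠ a'}.
Equivalently, take A + A and drop any sum 2a that is achievable ONLY as a + a for a ∈ A (i.e. sums representable only with equal summands).
Enumerate pairs (a, a') with a < a' (symmetric, so each unordered pair gives one sum; this covers all a ≠ a'):
  -4 + 0 = -4
  -4 + 1 = -3
  -4 + 2 = -2
  0 + 1 = 1
  0 + 2 = 2
  1 + 2 = 3
Collected distinct sums: {-4, -3, -2, 1, 2, 3}
|A +̂ A| = 6
(Reference bound: |A +̂ A| ≥ 2|A| - 3 for |A| ≥ 2, with |A| = 4 giving ≥ 5.)

|A +̂ A| = 6


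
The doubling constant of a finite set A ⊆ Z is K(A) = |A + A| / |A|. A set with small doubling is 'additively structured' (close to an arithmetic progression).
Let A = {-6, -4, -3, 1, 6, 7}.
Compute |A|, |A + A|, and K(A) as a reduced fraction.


|A| = 6.
Compute A + A by enumerating all 36 pairs.
A + A = {-12, -10, -9, -8, -7, -6, -5, -3, -2, 0, 1, 2, 3, 4, 7, 8, 12, 13, 14}, so |A + A| = 19.
K = |A + A| / |A| = 19/6 (already in lowest terms) ≈ 3.1667.
Reference: AP of size 6 gives K = 11/6 ≈ 1.8333; a fully generic set of size 6 gives K ≈ 3.5000.

|A| = 6, |A + A| = 19, K = 19/6.


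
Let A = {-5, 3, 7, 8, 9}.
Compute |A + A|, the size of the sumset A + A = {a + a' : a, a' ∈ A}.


A + A = {a + a' : a, a' ∈ A}; |A| = 5.
General bounds: 2|A| - 1 ≤ |A + A| ≤ |A|(|A|+1)/2, i.e. 9 ≤ |A + A| ≤ 15.
Lower bound 2|A|-1 is attained iff A is an arithmetic progression.
Enumerate sums a + a' for a ≤ a' (symmetric, so this suffices):
a = -5: -5+-5=-10, -5+3=-2, -5+7=2, -5+8=3, -5+9=4
a = 3: 3+3=6, 3+7=10, 3+8=11, 3+9=12
a = 7: 7+7=14, 7+8=15, 7+9=16
a = 8: 8+8=16, 8+9=17
a = 9: 9+9=18
Distinct sums: {-10, -2, 2, 3, 4, 6, 10, 11, 12, 14, 15, 16, 17, 18}
|A + A| = 14

|A + A| = 14


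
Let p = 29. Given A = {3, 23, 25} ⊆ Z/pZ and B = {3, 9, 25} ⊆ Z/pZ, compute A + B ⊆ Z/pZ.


Work in Z/29Z: reduce every sum a + b modulo 29.
Enumerate all 9 pairs:
a = 3: 3+3=6, 3+9=12, 3+25=28
a = 23: 23+3=26, 23+9=3, 23+25=19
a = 25: 25+3=28, 25+9=5, 25+25=21
Distinct residues collected: {3, 5, 6, 12, 19, 21, 26, 28}
|A + B| = 8 (out of 29 total residues).

A + B = {3, 5, 6, 12, 19, 21, 26, 28}


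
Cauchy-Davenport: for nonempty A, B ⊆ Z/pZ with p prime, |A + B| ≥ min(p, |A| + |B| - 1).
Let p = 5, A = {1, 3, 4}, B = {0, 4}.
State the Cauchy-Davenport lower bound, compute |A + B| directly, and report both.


Cauchy-Davenport: |A + B| ≥ min(p, |A| + |B| - 1) for A, B nonempty in Z/pZ.
|A| = 3, |B| = 2, p = 5.
CD lower bound = min(5, 3 + 2 - 1) = min(5, 4) = 4.
Compute A + B mod 5 directly:
a = 1: 1+0=1, 1+4=0
a = 3: 3+0=3, 3+4=2
a = 4: 4+0=4, 4+4=3
A + B = {0, 1, 2, 3, 4}, so |A + B| = 5.
Verify: 5 ≥ 4? Yes ✓.

CD lower bound = 4, actual |A + B| = 5.


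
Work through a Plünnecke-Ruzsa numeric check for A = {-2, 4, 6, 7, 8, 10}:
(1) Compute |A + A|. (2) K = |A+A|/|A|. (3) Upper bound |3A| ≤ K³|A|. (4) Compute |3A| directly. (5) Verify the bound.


|A| = 6.
Step 1: Compute A + A by enumerating all 36 pairs.
A + A = {-4, 2, 4, 5, 6, 8, 10, 11, 12, 13, 14, 15, 16, 17, 18, 20}, so |A + A| = 16.
Step 2: Doubling constant K = |A + A|/|A| = 16/6 = 16/6 ≈ 2.6667.
Step 3: Plünnecke-Ruzsa gives |3A| ≤ K³·|A| = (2.6667)³ · 6 ≈ 113.7778.
Step 4: Compute 3A = A + A + A directly by enumerating all triples (a,b,c) ∈ A³; |3A| = 28.
Step 5: Check 28 ≤ 113.7778? Yes ✓.

K = 16/6, Plünnecke-Ruzsa bound K³|A| ≈ 113.7778, |3A| = 28, inequality holds.


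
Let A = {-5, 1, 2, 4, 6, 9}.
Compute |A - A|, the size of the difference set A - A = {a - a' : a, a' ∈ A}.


A - A = {a - a' : a, a' ∈ A}; |A| = 6.
Bounds: 2|A|-1 ≤ |A - A| ≤ |A|² - |A| + 1, i.e. 11 ≤ |A - A| ≤ 31.
Note: 0 ∈ A - A always (from a - a). The set is symmetric: if d ∈ A - A then -d ∈ A - A.
Enumerate nonzero differences d = a - a' with a > a' (then include -d):
Positive differences: {1, 2, 3, 4, 5, 6, 7, 8, 9, 11, 14}
Full difference set: {0} ∪ (positive diffs) ∪ (negative diffs).
|A - A| = 1 + 2·11 = 23 (matches direct enumeration: 23).

|A - A| = 23


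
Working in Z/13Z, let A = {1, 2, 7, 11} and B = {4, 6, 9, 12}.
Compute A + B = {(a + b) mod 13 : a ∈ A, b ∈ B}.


Work in Z/13Z: reduce every sum a + b modulo 13.
Enumerate all 16 pairs:
a = 1: 1+4=5, 1+6=7, 1+9=10, 1+12=0
a = 2: 2+4=6, 2+6=8, 2+9=11, 2+12=1
a = 7: 7+4=11, 7+6=0, 7+9=3, 7+12=6
a = 11: 11+4=2, 11+6=4, 11+9=7, 11+12=10
Distinct residues collected: {0, 1, 2, 3, 4, 5, 6, 7, 8, 10, 11}
|A + B| = 11 (out of 13 total residues).

A + B = {0, 1, 2, 3, 4, 5, 6, 7, 8, 10, 11}


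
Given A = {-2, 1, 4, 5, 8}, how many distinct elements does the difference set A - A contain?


A - A = {a - a' : a, a' ∈ A}; |A| = 5.
Bounds: 2|A|-1 ≤ |A - A| ≤ |A|² - |A| + 1, i.e. 9 ≤ |A - A| ≤ 21.
Note: 0 ∈ A - A always (from a - a). The set is symmetric: if d ∈ A - A then -d ∈ A - A.
Enumerate nonzero differences d = a - a' with a > a' (then include -d):
Positive differences: {1, 3, 4, 6, 7, 10}
Full difference set: {0} ∪ (positive diffs) ∪ (negative diffs).
|A - A| = 1 + 2·6 = 13 (matches direct enumeration: 13).

|A - A| = 13


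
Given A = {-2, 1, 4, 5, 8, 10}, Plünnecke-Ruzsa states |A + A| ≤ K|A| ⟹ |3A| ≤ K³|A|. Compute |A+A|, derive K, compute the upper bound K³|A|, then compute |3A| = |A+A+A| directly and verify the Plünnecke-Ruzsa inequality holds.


|A| = 6.
Step 1: Compute A + A by enumerating all 36 pairs.
A + A = {-4, -1, 2, 3, 5, 6, 8, 9, 10, 11, 12, 13, 14, 15, 16, 18, 20}, so |A + A| = 17.
Step 2: Doubling constant K = |A + A|/|A| = 17/6 = 17/6 ≈ 2.8333.
Step 3: Plünnecke-Ruzsa gives |3A| ≤ K³·|A| = (2.8333)³ · 6 ≈ 136.4722.
Step 4: Compute 3A = A + A + A directly by enumerating all triples (a,b,c) ∈ A³; |3A| = 29.
Step 5: Check 29 ≤ 136.4722? Yes ✓.

K = 17/6, Plünnecke-Ruzsa bound K³|A| ≈ 136.4722, |3A| = 29, inequality holds.


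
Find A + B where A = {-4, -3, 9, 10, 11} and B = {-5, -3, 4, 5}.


A + B = {a + b : a ∈ A, b ∈ B}.
Enumerate all |A|·|B| = 5·4 = 20 pairs (a, b) and collect distinct sums.
a = -4: -4+-5=-9, -4+-3=-7, -4+4=0, -4+5=1
a = -3: -3+-5=-8, -3+-3=-6, -3+4=1, -3+5=2
a = 9: 9+-5=4, 9+-3=6, 9+4=13, 9+5=14
a = 10: 10+-5=5, 10+-3=7, 10+4=14, 10+5=15
a = 11: 11+-5=6, 11+-3=8, 11+4=15, 11+5=16
Collecting distinct sums: A + B = {-9, -8, -7, -6, 0, 1, 2, 4, 5, 6, 7, 8, 13, 14, 15, 16}
|A + B| = 16

A + B = {-9, -8, -7, -6, 0, 1, 2, 4, 5, 6, 7, 8, 13, 14, 15, 16}


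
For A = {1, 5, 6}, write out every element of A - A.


A - A = {a - a' : a, a' ∈ A}.
Compute a - a' for each ordered pair (a, a'):
a = 1: 1-1=0, 1-5=-4, 1-6=-5
a = 5: 5-1=4, 5-5=0, 5-6=-1
a = 6: 6-1=5, 6-5=1, 6-6=0
Collecting distinct values (and noting 0 appears from a-a):
A - A = {-5, -4, -1, 0, 1, 4, 5}
|A - A| = 7

A - A = {-5, -4, -1, 0, 1, 4, 5}


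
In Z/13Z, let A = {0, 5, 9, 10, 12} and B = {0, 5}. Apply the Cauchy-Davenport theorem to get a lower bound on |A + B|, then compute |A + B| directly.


Cauchy-Davenport: |A + B| ≥ min(p, |A| + |B| - 1) for A, B nonempty in Z/pZ.
|A| = 5, |B| = 2, p = 13.
CD lower bound = min(13, 5 + 2 - 1) = min(13, 6) = 6.
Compute A + B mod 13 directly:
a = 0: 0+0=0, 0+5=5
a = 5: 5+0=5, 5+5=10
a = 9: 9+0=9, 9+5=1
a = 10: 10+0=10, 10+5=2
a = 12: 12+0=12, 12+5=4
A + B = {0, 1, 2, 4, 5, 9, 10, 12}, so |A + B| = 8.
Verify: 8 ≥ 6? Yes ✓.

CD lower bound = 6, actual |A + B| = 8.


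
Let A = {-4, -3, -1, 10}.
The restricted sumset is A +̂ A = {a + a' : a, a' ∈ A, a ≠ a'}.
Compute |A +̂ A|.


Restricted sumset: A +̂ A = {a + a' : a ∈ A, a' ∈ A, a ≠ a'}.
Equivalently, take A + A and drop any sum 2a that is achievable ONLY as a + a for a ∈ A (i.e. sums representable only with equal summands).
Enumerate pairs (a, a') with a < a' (symmetric, so each unordered pair gives one sum; this covers all a ≠ a'):
  -4 + -3 = -7
  -4 + -1 = -5
  -4 + 10 = 6
  -3 + -1 = -4
  -3 + 10 = 7
  -1 + 10 = 9
Collected distinct sums: {-7, -5, -4, 6, 7, 9}
|A +̂ A| = 6
(Reference bound: |A +̂ A| ≥ 2|A| - 3 for |A| ≥ 2, with |A| = 4 giving ≥ 5.)

|A +̂ A| = 6


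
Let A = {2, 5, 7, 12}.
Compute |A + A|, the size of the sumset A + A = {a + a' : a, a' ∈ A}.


A + A = {a + a' : a, a' ∈ A}; |A| = 4.
General bounds: 2|A| - 1 ≤ |A + A| ≤ |A|(|A|+1)/2, i.e. 7 ≤ |A + A| ≤ 10.
Lower bound 2|A|-1 is attained iff A is an arithmetic progression.
Enumerate sums a + a' for a ≤ a' (symmetric, so this suffices):
a = 2: 2+2=4, 2+5=7, 2+7=9, 2+12=14
a = 5: 5+5=10, 5+7=12, 5+12=17
a = 7: 7+7=14, 7+12=19
a = 12: 12+12=24
Distinct sums: {4, 7, 9, 10, 12, 14, 17, 19, 24}
|A + A| = 9

|A + A| = 9


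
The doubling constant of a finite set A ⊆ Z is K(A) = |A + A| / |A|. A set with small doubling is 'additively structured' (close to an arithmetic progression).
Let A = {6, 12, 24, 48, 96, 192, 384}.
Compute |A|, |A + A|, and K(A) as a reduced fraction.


|A| = 7.
Compute A + A by enumerating all 49 pairs.
A + A = {12, 18, 24, 30, 36, 48, 54, 60, 72, 96, 102, 108, 120, 144, 192, 198, 204, 216, 240, 288, 384, 390, 396, 408, 432, 480, 576, 768}, so |A + A| = 28.
K = |A + A| / |A| = 28/7 = 4/1 ≈ 4.0000.
Reference: AP of size 7 gives K = 13/7 ≈ 1.8571; a fully generic set of size 7 gives K ≈ 4.0000.

|A| = 7, |A + A| = 28, K = 28/7 = 4/1.


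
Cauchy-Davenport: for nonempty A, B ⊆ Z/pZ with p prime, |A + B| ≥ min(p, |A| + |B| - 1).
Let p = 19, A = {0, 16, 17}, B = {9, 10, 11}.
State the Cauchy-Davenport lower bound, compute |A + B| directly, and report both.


Cauchy-Davenport: |A + B| ≥ min(p, |A| + |B| - 1) for A, B nonempty in Z/pZ.
|A| = 3, |B| = 3, p = 19.
CD lower bound = min(19, 3 + 3 - 1) = min(19, 5) = 5.
Compute A + B mod 19 directly:
a = 0: 0+9=9, 0+10=10, 0+11=11
a = 16: 16+9=6, 16+10=7, 16+11=8
a = 17: 17+9=7, 17+10=8, 17+11=9
A + B = {6, 7, 8, 9, 10, 11}, so |A + B| = 6.
Verify: 6 ≥ 5? Yes ✓.

CD lower bound = 5, actual |A + B| = 6.


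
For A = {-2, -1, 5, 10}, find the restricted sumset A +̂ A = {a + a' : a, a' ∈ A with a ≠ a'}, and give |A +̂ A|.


Restricted sumset: A +̂ A = {a + a' : a ∈ A, a' ∈ A, a ≠ a'}.
Equivalently, take A + A and drop any sum 2a that is achievable ONLY as a + a for a ∈ A (i.e. sums representable only with equal summands).
Enumerate pairs (a, a') with a < a' (symmetric, so each unordered pair gives one sum; this covers all a ≠ a'):
  -2 + -1 = -3
  -2 + 5 = 3
  -2 + 10 = 8
  -1 + 5 = 4
  -1 + 10 = 9
  5 + 10 = 15
Collected distinct sums: {-3, 3, 4, 8, 9, 15}
|A +̂ A| = 6
(Reference bound: |A +̂ A| ≥ 2|A| - 3 for |A| ≥ 2, with |A| = 4 giving ≥ 5.)

|A +̂ A| = 6


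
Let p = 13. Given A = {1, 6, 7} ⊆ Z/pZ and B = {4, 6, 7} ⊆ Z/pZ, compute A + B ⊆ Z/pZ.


Work in Z/13Z: reduce every sum a + b modulo 13.
Enumerate all 9 pairs:
a = 1: 1+4=5, 1+6=7, 1+7=8
a = 6: 6+4=10, 6+6=12, 6+7=0
a = 7: 7+4=11, 7+6=0, 7+7=1
Distinct residues collected: {0, 1, 5, 7, 8, 10, 11, 12}
|A + B| = 8 (out of 13 total residues).

A + B = {0, 1, 5, 7, 8, 10, 11, 12}


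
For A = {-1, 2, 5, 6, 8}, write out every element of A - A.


A - A = {a - a' : a, a' ∈ A}.
Compute a - a' for each ordered pair (a, a'):
a = -1: -1--1=0, -1-2=-3, -1-5=-6, -1-6=-7, -1-8=-9
a = 2: 2--1=3, 2-2=0, 2-5=-3, 2-6=-4, 2-8=-6
a = 5: 5--1=6, 5-2=3, 5-5=0, 5-6=-1, 5-8=-3
a = 6: 6--1=7, 6-2=4, 6-5=1, 6-6=0, 6-8=-2
a = 8: 8--1=9, 8-2=6, 8-5=3, 8-6=2, 8-8=0
Collecting distinct values (and noting 0 appears from a-a):
A - A = {-9, -7, -6, -4, -3, -2, -1, 0, 1, 2, 3, 4, 6, 7, 9}
|A - A| = 15

A - A = {-9, -7, -6, -4, -3, -2, -1, 0, 1, 2, 3, 4, 6, 7, 9}


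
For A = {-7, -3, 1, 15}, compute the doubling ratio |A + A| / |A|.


|A| = 4.
Compute A + A by enumerating all 16 pairs.
A + A = {-14, -10, -6, -2, 2, 8, 12, 16, 30}, so |A + A| = 9.
K = |A + A| / |A| = 9/4 (already in lowest terms) ≈ 2.2500.
Reference: AP of size 4 gives K = 7/4 ≈ 1.7500; a fully generic set of size 4 gives K ≈ 2.5000.

|A| = 4, |A + A| = 9, K = 9/4.


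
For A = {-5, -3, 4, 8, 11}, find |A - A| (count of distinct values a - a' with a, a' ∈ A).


A - A = {a - a' : a, a' ∈ A}; |A| = 5.
Bounds: 2|A|-1 ≤ |A - A| ≤ |A|² - |A| + 1, i.e. 9 ≤ |A - A| ≤ 21.
Note: 0 ∈ A - A always (from a - a). The set is symmetric: if d ∈ A - A then -d ∈ A - A.
Enumerate nonzero differences d = a - a' with a > a' (then include -d):
Positive differences: {2, 3, 4, 7, 9, 11, 13, 14, 16}
Full difference set: {0} ∪ (positive diffs) ∪ (negative diffs).
|A - A| = 1 + 2·9 = 19 (matches direct enumeration: 19).

|A - A| = 19


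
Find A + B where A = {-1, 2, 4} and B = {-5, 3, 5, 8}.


A + B = {a + b : a ∈ A, b ∈ B}.
Enumerate all |A|·|B| = 3·4 = 12 pairs (a, b) and collect distinct sums.
a = -1: -1+-5=-6, -1+3=2, -1+5=4, -1+8=7
a = 2: 2+-5=-3, 2+3=5, 2+5=7, 2+8=10
a = 4: 4+-5=-1, 4+3=7, 4+5=9, 4+8=12
Collecting distinct sums: A + B = {-6, -3, -1, 2, 4, 5, 7, 9, 10, 12}
|A + B| = 10

A + B = {-6, -3, -1, 2, 4, 5, 7, 9, 10, 12}


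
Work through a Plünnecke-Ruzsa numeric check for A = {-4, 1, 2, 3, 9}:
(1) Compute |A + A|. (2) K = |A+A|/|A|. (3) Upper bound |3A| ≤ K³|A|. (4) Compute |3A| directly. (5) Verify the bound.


|A| = 5.
Step 1: Compute A + A by enumerating all 25 pairs.
A + A = {-8, -3, -2, -1, 2, 3, 4, 5, 6, 10, 11, 12, 18}, so |A + A| = 13.
Step 2: Doubling constant K = |A + A|/|A| = 13/5 = 13/5 ≈ 2.6000.
Step 3: Plünnecke-Ruzsa gives |3A| ≤ K³·|A| = (2.6000)³ · 5 ≈ 87.8800.
Step 4: Compute 3A = A + A + A directly by enumerating all triples (a,b,c) ∈ A³; |3A| = 25.
Step 5: Check 25 ≤ 87.8800? Yes ✓.

K = 13/5, Plünnecke-Ruzsa bound K³|A| ≈ 87.8800, |3A| = 25, inequality holds.


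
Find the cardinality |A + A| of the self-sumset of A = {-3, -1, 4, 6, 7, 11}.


A + A = {a + a' : a, a' ∈ A}; |A| = 6.
General bounds: 2|A| - 1 ≤ |A + A| ≤ |A|(|A|+1)/2, i.e. 11 ≤ |A + A| ≤ 21.
Lower bound 2|A|-1 is attained iff A is an arithmetic progression.
Enumerate sums a + a' for a ≤ a' (symmetric, so this suffices):
a = -3: -3+-3=-6, -3+-1=-4, -3+4=1, -3+6=3, -3+7=4, -3+11=8
a = -1: -1+-1=-2, -1+4=3, -1+6=5, -1+7=6, -1+11=10
a = 4: 4+4=8, 4+6=10, 4+7=11, 4+11=15
a = 6: 6+6=12, 6+7=13, 6+11=17
a = 7: 7+7=14, 7+11=18
a = 11: 11+11=22
Distinct sums: {-6, -4, -2, 1, 3, 4, 5, 6, 8, 10, 11, 12, 13, 14, 15, 17, 18, 22}
|A + A| = 18

|A + A| = 18


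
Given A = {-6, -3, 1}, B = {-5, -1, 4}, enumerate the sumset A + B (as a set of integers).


A + B = {a + b : a ∈ A, b ∈ B}.
Enumerate all |A|·|B| = 3·3 = 9 pairs (a, b) and collect distinct sums.
a = -6: -6+-5=-11, -6+-1=-7, -6+4=-2
a = -3: -3+-5=-8, -3+-1=-4, -3+4=1
a = 1: 1+-5=-4, 1+-1=0, 1+4=5
Collecting distinct sums: A + B = {-11, -8, -7, -4, -2, 0, 1, 5}
|A + B| = 8

A + B = {-11, -8, -7, -4, -2, 0, 1, 5}


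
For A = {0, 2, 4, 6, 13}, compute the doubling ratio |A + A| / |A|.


|A| = 5.
Compute A + A by enumerating all 25 pairs.
A + A = {0, 2, 4, 6, 8, 10, 12, 13, 15, 17, 19, 26}, so |A + A| = 12.
K = |A + A| / |A| = 12/5 (already in lowest terms) ≈ 2.4000.
Reference: AP of size 5 gives K = 9/5 ≈ 1.8000; a fully generic set of size 5 gives K ≈ 3.0000.

|A| = 5, |A + A| = 12, K = 12/5.


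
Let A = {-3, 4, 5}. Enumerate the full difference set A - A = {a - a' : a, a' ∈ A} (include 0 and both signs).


A - A = {a - a' : a, a' ∈ A}.
Compute a - a' for each ordered pair (a, a'):
a = -3: -3--3=0, -3-4=-7, -3-5=-8
a = 4: 4--3=7, 4-4=0, 4-5=-1
a = 5: 5--3=8, 5-4=1, 5-5=0
Collecting distinct values (and noting 0 appears from a-a):
A - A = {-8, -7, -1, 0, 1, 7, 8}
|A - A| = 7

A - A = {-8, -7, -1, 0, 1, 7, 8}


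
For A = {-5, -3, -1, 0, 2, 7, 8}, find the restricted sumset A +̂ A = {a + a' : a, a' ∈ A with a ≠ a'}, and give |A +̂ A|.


Restricted sumset: A +̂ A = {a + a' : a ∈ A, a' ∈ A, a ≠ a'}.
Equivalently, take A + A and drop any sum 2a that is achievable ONLY as a + a for a ∈ A (i.e. sums representable only with equal summands).
Enumerate pairs (a, a') with a < a' (symmetric, so each unordered pair gives one sum; this covers all a ≠ a'):
  -5 + -3 = -8
  -5 + -1 = -6
  -5 + 0 = -5
  -5 + 2 = -3
  -5 + 7 = 2
  -5 + 8 = 3
  -3 + -1 = -4
  -3 + 0 = -3
  -3 + 2 = -1
  -3 + 7 = 4
  -3 + 8 = 5
  -1 + 0 = -1
  -1 + 2 = 1
  -1 + 7 = 6
  -1 + 8 = 7
  0 + 2 = 2
  0 + 7 = 7
  0 + 8 = 8
  2 + 7 = 9
  2 + 8 = 10
  7 + 8 = 15
Collected distinct sums: {-8, -6, -5, -4, -3, -1, 1, 2, 3, 4, 5, 6, 7, 8, 9, 10, 15}
|A +̂ A| = 17
(Reference bound: |A +̂ A| ≥ 2|A| - 3 for |A| ≥ 2, with |A| = 7 giving ≥ 11.)

|A +̂ A| = 17


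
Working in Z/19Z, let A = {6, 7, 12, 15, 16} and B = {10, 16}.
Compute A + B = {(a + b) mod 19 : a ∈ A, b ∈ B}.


Work in Z/19Z: reduce every sum a + b modulo 19.
Enumerate all 10 pairs:
a = 6: 6+10=16, 6+16=3
a = 7: 7+10=17, 7+16=4
a = 12: 12+10=3, 12+16=9
a = 15: 15+10=6, 15+16=12
a = 16: 16+10=7, 16+16=13
Distinct residues collected: {3, 4, 6, 7, 9, 12, 13, 16, 17}
|A + B| = 9 (out of 19 total residues).

A + B = {3, 4, 6, 7, 9, 12, 13, 16, 17}


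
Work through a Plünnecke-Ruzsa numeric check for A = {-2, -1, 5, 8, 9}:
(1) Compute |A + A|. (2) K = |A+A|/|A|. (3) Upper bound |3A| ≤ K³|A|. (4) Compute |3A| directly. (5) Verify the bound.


|A| = 5.
Step 1: Compute A + A by enumerating all 25 pairs.
A + A = {-4, -3, -2, 3, 4, 6, 7, 8, 10, 13, 14, 16, 17, 18}, so |A + A| = 14.
Step 2: Doubling constant K = |A + A|/|A| = 14/5 = 14/5 ≈ 2.8000.
Step 3: Plünnecke-Ruzsa gives |3A| ≤ K³·|A| = (2.8000)³ · 5 ≈ 109.7600.
Step 4: Compute 3A = A + A + A directly by enumerating all triples (a,b,c) ∈ A³; |3A| = 29.
Step 5: Check 29 ≤ 109.7600? Yes ✓.

K = 14/5, Plünnecke-Ruzsa bound K³|A| ≈ 109.7600, |3A| = 29, inequality holds.


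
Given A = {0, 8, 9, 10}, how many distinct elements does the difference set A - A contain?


A - A = {a - a' : a, a' ∈ A}; |A| = 4.
Bounds: 2|A|-1 ≤ |A - A| ≤ |A|² - |A| + 1, i.e. 7 ≤ |A - A| ≤ 13.
Note: 0 ∈ A - A always (from a - a). The set is symmetric: if d ∈ A - A then -d ∈ A - A.
Enumerate nonzero differences d = a - a' with a > a' (then include -d):
Positive differences: {1, 2, 8, 9, 10}
Full difference set: {0} ∪ (positive diffs) ∪ (negative diffs).
|A - A| = 1 + 2·5 = 11 (matches direct enumeration: 11).

|A - A| = 11


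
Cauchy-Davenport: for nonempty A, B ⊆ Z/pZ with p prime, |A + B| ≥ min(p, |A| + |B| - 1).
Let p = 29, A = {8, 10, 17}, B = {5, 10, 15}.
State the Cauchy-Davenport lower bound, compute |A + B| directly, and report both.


Cauchy-Davenport: |A + B| ≥ min(p, |A| + |B| - 1) for A, B nonempty in Z/pZ.
|A| = 3, |B| = 3, p = 29.
CD lower bound = min(29, 3 + 3 - 1) = min(29, 5) = 5.
Compute A + B mod 29 directly:
a = 8: 8+5=13, 8+10=18, 8+15=23
a = 10: 10+5=15, 10+10=20, 10+15=25
a = 17: 17+5=22, 17+10=27, 17+15=3
A + B = {3, 13, 15, 18, 20, 22, 23, 25, 27}, so |A + B| = 9.
Verify: 9 ≥ 5? Yes ✓.

CD lower bound = 5, actual |A + B| = 9.


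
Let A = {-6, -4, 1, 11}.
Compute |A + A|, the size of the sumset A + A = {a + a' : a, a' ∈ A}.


A + A = {a + a' : a, a' ∈ A}; |A| = 4.
General bounds: 2|A| - 1 ≤ |A + A| ≤ |A|(|A|+1)/2, i.e. 7 ≤ |A + A| ≤ 10.
Lower bound 2|A|-1 is attained iff A is an arithmetic progression.
Enumerate sums a + a' for a ≤ a' (symmetric, so this suffices):
a = -6: -6+-6=-12, -6+-4=-10, -6+1=-5, -6+11=5
a = -4: -4+-4=-8, -4+1=-3, -4+11=7
a = 1: 1+1=2, 1+11=12
a = 11: 11+11=22
Distinct sums: {-12, -10, -8, -5, -3, 2, 5, 7, 12, 22}
|A + A| = 10

|A + A| = 10


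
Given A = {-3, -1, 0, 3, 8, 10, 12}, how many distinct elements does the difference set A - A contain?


A - A = {a - a' : a, a' ∈ A}; |A| = 7.
Bounds: 2|A|-1 ≤ |A - A| ≤ |A|² - |A| + 1, i.e. 13 ≤ |A - A| ≤ 43.
Note: 0 ∈ A - A always (from a - a). The set is symmetric: if d ∈ A - A then -d ∈ A - A.
Enumerate nonzero differences d = a - a' with a > a' (then include -d):
Positive differences: {1, 2, 3, 4, 5, 6, 7, 8, 9, 10, 11, 12, 13, 15}
Full difference set: {0} ∪ (positive diffs) ∪ (negative diffs).
|A - A| = 1 + 2·14 = 29 (matches direct enumeration: 29).

|A - A| = 29


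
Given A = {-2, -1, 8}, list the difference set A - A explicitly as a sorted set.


A - A = {a - a' : a, a' ∈ A}.
Compute a - a' for each ordered pair (a, a'):
a = -2: -2--2=0, -2--1=-1, -2-8=-10
a = -1: -1--2=1, -1--1=0, -1-8=-9
a = 8: 8--2=10, 8--1=9, 8-8=0
Collecting distinct values (and noting 0 appears from a-a):
A - A = {-10, -9, -1, 0, 1, 9, 10}
|A - A| = 7

A - A = {-10, -9, -1, 0, 1, 9, 10}


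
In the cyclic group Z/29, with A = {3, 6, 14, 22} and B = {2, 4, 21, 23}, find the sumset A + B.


Work in Z/29Z: reduce every sum a + b modulo 29.
Enumerate all 16 pairs:
a = 3: 3+2=5, 3+4=7, 3+21=24, 3+23=26
a = 6: 6+2=8, 6+4=10, 6+21=27, 6+23=0
a = 14: 14+2=16, 14+4=18, 14+21=6, 14+23=8
a = 22: 22+2=24, 22+4=26, 22+21=14, 22+23=16
Distinct residues collected: {0, 5, 6, 7, 8, 10, 14, 16, 18, 24, 26, 27}
|A + B| = 12 (out of 29 total residues).

A + B = {0, 5, 6, 7, 8, 10, 14, 16, 18, 24, 26, 27}


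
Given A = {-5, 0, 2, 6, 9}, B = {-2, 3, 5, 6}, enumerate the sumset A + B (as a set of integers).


A + B = {a + b : a ∈ A, b ∈ B}.
Enumerate all |A|·|B| = 5·4 = 20 pairs (a, b) and collect distinct sums.
a = -5: -5+-2=-7, -5+3=-2, -5+5=0, -5+6=1
a = 0: 0+-2=-2, 0+3=3, 0+5=5, 0+6=6
a = 2: 2+-2=0, 2+3=5, 2+5=7, 2+6=8
a = 6: 6+-2=4, 6+3=9, 6+5=11, 6+6=12
a = 9: 9+-2=7, 9+3=12, 9+5=14, 9+6=15
Collecting distinct sums: A + B = {-7, -2, 0, 1, 3, 4, 5, 6, 7, 8, 9, 11, 12, 14, 15}
|A + B| = 15

A + B = {-7, -2, 0, 1, 3, 4, 5, 6, 7, 8, 9, 11, 12, 14, 15}


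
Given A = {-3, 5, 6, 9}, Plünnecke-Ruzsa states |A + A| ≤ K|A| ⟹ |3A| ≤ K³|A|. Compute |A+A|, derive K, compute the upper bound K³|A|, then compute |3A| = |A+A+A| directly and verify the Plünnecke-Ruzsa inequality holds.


|A| = 4.
Step 1: Compute A + A by enumerating all 16 pairs.
A + A = {-6, 2, 3, 6, 10, 11, 12, 14, 15, 18}, so |A + A| = 10.
Step 2: Doubling constant K = |A + A|/|A| = 10/4 = 10/4 ≈ 2.5000.
Step 3: Plünnecke-Ruzsa gives |3A| ≤ K³·|A| = (2.5000)³ · 4 ≈ 62.5000.
Step 4: Compute 3A = A + A + A directly by enumerating all triples (a,b,c) ∈ A³; |3A| = 19.
Step 5: Check 19 ≤ 62.5000? Yes ✓.

K = 10/4, Plünnecke-Ruzsa bound K³|A| ≈ 62.5000, |3A| = 19, inequality holds.


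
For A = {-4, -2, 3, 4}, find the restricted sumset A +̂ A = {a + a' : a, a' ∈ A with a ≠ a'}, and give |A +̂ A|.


Restricted sumset: A +̂ A = {a + a' : a ∈ A, a' ∈ A, a ≠ a'}.
Equivalently, take A + A and drop any sum 2a that is achievable ONLY as a + a for a ∈ A (i.e. sums representable only with equal summands).
Enumerate pairs (a, a') with a < a' (symmetric, so each unordered pair gives one sum; this covers all a ≠ a'):
  -4 + -2 = -6
  -4 + 3 = -1
  -4 + 4 = 0
  -2 + 3 = 1
  -2 + 4 = 2
  3 + 4 = 7
Collected distinct sums: {-6, -1, 0, 1, 2, 7}
|A +̂ A| = 6
(Reference bound: |A +̂ A| ≥ 2|A| - 3 for |A| ≥ 2, with |A| = 4 giving ≥ 5.)

|A +̂ A| = 6


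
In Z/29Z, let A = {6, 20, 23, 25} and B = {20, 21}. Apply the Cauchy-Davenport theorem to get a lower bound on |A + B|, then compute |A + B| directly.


Cauchy-Davenport: |A + B| ≥ min(p, |A| + |B| - 1) for A, B nonempty in Z/pZ.
|A| = 4, |B| = 2, p = 29.
CD lower bound = min(29, 4 + 2 - 1) = min(29, 5) = 5.
Compute A + B mod 29 directly:
a = 6: 6+20=26, 6+21=27
a = 20: 20+20=11, 20+21=12
a = 23: 23+20=14, 23+21=15
a = 25: 25+20=16, 25+21=17
A + B = {11, 12, 14, 15, 16, 17, 26, 27}, so |A + B| = 8.
Verify: 8 ≥ 5? Yes ✓.

CD lower bound = 5, actual |A + B| = 8.


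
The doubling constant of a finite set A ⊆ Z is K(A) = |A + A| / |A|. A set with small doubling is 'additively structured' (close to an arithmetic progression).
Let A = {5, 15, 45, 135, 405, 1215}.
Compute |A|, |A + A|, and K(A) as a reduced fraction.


|A| = 6.
Compute A + A by enumerating all 36 pairs.
A + A = {10, 20, 30, 50, 60, 90, 140, 150, 180, 270, 410, 420, 450, 540, 810, 1220, 1230, 1260, 1350, 1620, 2430}, so |A + A| = 21.
K = |A + A| / |A| = 21/6 = 7/2 ≈ 3.5000.
Reference: AP of size 6 gives K = 11/6 ≈ 1.8333; a fully generic set of size 6 gives K ≈ 3.5000.

|A| = 6, |A + A| = 21, K = 21/6 = 7/2.


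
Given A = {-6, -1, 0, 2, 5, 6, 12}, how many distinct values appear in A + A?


A + A = {a + a' : a, a' ∈ A}; |A| = 7.
General bounds: 2|A| - 1 ≤ |A + A| ≤ |A|(|A|+1)/2, i.e. 13 ≤ |A + A| ≤ 28.
Lower bound 2|A|-1 is attained iff A is an arithmetic progression.
Enumerate sums a + a' for a ≤ a' (symmetric, so this suffices):
a = -6: -6+-6=-12, -6+-1=-7, -6+0=-6, -6+2=-4, -6+5=-1, -6+6=0, -6+12=6
a = -1: -1+-1=-2, -1+0=-1, -1+2=1, -1+5=4, -1+6=5, -1+12=11
a = 0: 0+0=0, 0+2=2, 0+5=5, 0+6=6, 0+12=12
a = 2: 2+2=4, 2+5=7, 2+6=8, 2+12=14
a = 5: 5+5=10, 5+6=11, 5+12=17
a = 6: 6+6=12, 6+12=18
a = 12: 12+12=24
Distinct sums: {-12, -7, -6, -4, -2, -1, 0, 1, 2, 4, 5, 6, 7, 8, 10, 11, 12, 14, 17, 18, 24}
|A + A| = 21

|A + A| = 21


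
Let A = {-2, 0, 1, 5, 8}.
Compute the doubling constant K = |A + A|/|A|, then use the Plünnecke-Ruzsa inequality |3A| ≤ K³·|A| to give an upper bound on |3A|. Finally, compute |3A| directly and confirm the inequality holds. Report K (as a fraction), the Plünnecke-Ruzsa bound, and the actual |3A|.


|A| = 5.
Step 1: Compute A + A by enumerating all 25 pairs.
A + A = {-4, -2, -1, 0, 1, 2, 3, 5, 6, 8, 9, 10, 13, 16}, so |A + A| = 14.
Step 2: Doubling constant K = |A + A|/|A| = 14/5 = 14/5 ≈ 2.8000.
Step 3: Plünnecke-Ruzsa gives |3A| ≤ K³·|A| = (2.8000)³ · 5 ≈ 109.7600.
Step 4: Compute 3A = A + A + A directly by enumerating all triples (a,b,c) ∈ A³; |3A| = 25.
Step 5: Check 25 ≤ 109.7600? Yes ✓.

K = 14/5, Plünnecke-Ruzsa bound K³|A| ≈ 109.7600, |3A| = 25, inequality holds.


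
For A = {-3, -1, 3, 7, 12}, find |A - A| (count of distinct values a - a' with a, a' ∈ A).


A - A = {a - a' : a, a' ∈ A}; |A| = 5.
Bounds: 2|A|-1 ≤ |A - A| ≤ |A|² - |A| + 1, i.e. 9 ≤ |A - A| ≤ 21.
Note: 0 ∈ A - A always (from a - a). The set is symmetric: if d ∈ A - A then -d ∈ A - A.
Enumerate nonzero differences d = a - a' with a > a' (then include -d):
Positive differences: {2, 4, 5, 6, 8, 9, 10, 13, 15}
Full difference set: {0} ∪ (positive diffs) ∪ (negative diffs).
|A - A| = 1 + 2·9 = 19 (matches direct enumeration: 19).

|A - A| = 19


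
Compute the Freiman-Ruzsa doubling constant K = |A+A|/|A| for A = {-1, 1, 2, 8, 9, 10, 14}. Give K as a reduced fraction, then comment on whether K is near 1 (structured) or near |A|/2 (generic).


|A| = 7.
Compute A + A by enumerating all 49 pairs.
A + A = {-2, 0, 1, 2, 3, 4, 7, 8, 9, 10, 11, 12, 13, 15, 16, 17, 18, 19, 20, 22, 23, 24, 28}, so |A + A| = 23.
K = |A + A| / |A| = 23/7 (already in lowest terms) ≈ 3.2857.
Reference: AP of size 7 gives K = 13/7 ≈ 1.8571; a fully generic set of size 7 gives K ≈ 4.0000.

|A| = 7, |A + A| = 23, K = 23/7.


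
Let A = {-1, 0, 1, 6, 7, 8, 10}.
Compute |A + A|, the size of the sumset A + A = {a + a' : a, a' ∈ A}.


A + A = {a + a' : a, a' ∈ A}; |A| = 7.
General bounds: 2|A| - 1 ≤ |A + A| ≤ |A|(|A|+1)/2, i.e. 13 ≤ |A + A| ≤ 28.
Lower bound 2|A|-1 is attained iff A is an arithmetic progression.
Enumerate sums a + a' for a ≤ a' (symmetric, so this suffices):
a = -1: -1+-1=-2, -1+0=-1, -1+1=0, -1+6=5, -1+7=6, -1+8=7, -1+10=9
a = 0: 0+0=0, 0+1=1, 0+6=6, 0+7=7, 0+8=8, 0+10=10
a = 1: 1+1=2, 1+6=7, 1+7=8, 1+8=9, 1+10=11
a = 6: 6+6=12, 6+7=13, 6+8=14, 6+10=16
a = 7: 7+7=14, 7+8=15, 7+10=17
a = 8: 8+8=16, 8+10=18
a = 10: 10+10=20
Distinct sums: {-2, -1, 0, 1, 2, 5, 6, 7, 8, 9, 10, 11, 12, 13, 14, 15, 16, 17, 18, 20}
|A + A| = 20

|A + A| = 20


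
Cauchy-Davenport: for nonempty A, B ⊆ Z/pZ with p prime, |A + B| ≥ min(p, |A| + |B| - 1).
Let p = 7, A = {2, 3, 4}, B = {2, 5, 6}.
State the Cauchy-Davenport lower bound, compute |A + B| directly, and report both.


Cauchy-Davenport: |A + B| ≥ min(p, |A| + |B| - 1) for A, B nonempty in Z/pZ.
|A| = 3, |B| = 3, p = 7.
CD lower bound = min(7, 3 + 3 - 1) = min(7, 5) = 5.
Compute A + B mod 7 directly:
a = 2: 2+2=4, 2+5=0, 2+6=1
a = 3: 3+2=5, 3+5=1, 3+6=2
a = 4: 4+2=6, 4+5=2, 4+6=3
A + B = {0, 1, 2, 3, 4, 5, 6}, so |A + B| = 7.
Verify: 7 ≥ 5? Yes ✓.

CD lower bound = 5, actual |A + B| = 7.


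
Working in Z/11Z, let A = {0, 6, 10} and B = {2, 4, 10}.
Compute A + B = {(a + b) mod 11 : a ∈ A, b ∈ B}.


Work in Z/11Z: reduce every sum a + b modulo 11.
Enumerate all 9 pairs:
a = 0: 0+2=2, 0+4=4, 0+10=10
a = 6: 6+2=8, 6+4=10, 6+10=5
a = 10: 10+2=1, 10+4=3, 10+10=9
Distinct residues collected: {1, 2, 3, 4, 5, 8, 9, 10}
|A + B| = 8 (out of 11 total residues).

A + B = {1, 2, 3, 4, 5, 8, 9, 10}


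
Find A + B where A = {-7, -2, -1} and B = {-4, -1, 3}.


A + B = {a + b : a ∈ A, b ∈ B}.
Enumerate all |A|·|B| = 3·3 = 9 pairs (a, b) and collect distinct sums.
a = -7: -7+-4=-11, -7+-1=-8, -7+3=-4
a = -2: -2+-4=-6, -2+-1=-3, -2+3=1
a = -1: -1+-4=-5, -1+-1=-2, -1+3=2
Collecting distinct sums: A + B = {-11, -8, -6, -5, -4, -3, -2, 1, 2}
|A + B| = 9

A + B = {-11, -8, -6, -5, -4, -3, -2, 1, 2}


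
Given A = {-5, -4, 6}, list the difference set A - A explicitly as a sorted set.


A - A = {a - a' : a, a' ∈ A}.
Compute a - a' for each ordered pair (a, a'):
a = -5: -5--5=0, -5--4=-1, -5-6=-11
a = -4: -4--5=1, -4--4=0, -4-6=-10
a = 6: 6--5=11, 6--4=10, 6-6=0
Collecting distinct values (and noting 0 appears from a-a):
A - A = {-11, -10, -1, 0, 1, 10, 11}
|A - A| = 7

A - A = {-11, -10, -1, 0, 1, 10, 11}


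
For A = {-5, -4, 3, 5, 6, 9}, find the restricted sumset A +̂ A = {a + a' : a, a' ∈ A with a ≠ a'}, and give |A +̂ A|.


Restricted sumset: A +̂ A = {a + a' : a ∈ A, a' ∈ A, a ≠ a'}.
Equivalently, take A + A and drop any sum 2a that is achievable ONLY as a + a for a ∈ A (i.e. sums representable only with equal summands).
Enumerate pairs (a, a') with a < a' (symmetric, so each unordered pair gives one sum; this covers all a ≠ a'):
  -5 + -4 = -9
  -5 + 3 = -2
  -5 + 5 = 0
  -5 + 6 = 1
  -5 + 9 = 4
  -4 + 3 = -1
  -4 + 5 = 1
  -4 + 6 = 2
  -4 + 9 = 5
  3 + 5 = 8
  3 + 6 = 9
  3 + 9 = 12
  5 + 6 = 11
  5 + 9 = 14
  6 + 9 = 15
Collected distinct sums: {-9, -2, -1, 0, 1, 2, 4, 5, 8, 9, 11, 12, 14, 15}
|A +̂ A| = 14
(Reference bound: |A +̂ A| ≥ 2|A| - 3 for |A| ≥ 2, with |A| = 6 giving ≥ 9.)

|A +̂ A| = 14


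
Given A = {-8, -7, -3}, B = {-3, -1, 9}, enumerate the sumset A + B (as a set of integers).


A + B = {a + b : a ∈ A, b ∈ B}.
Enumerate all |A|·|B| = 3·3 = 9 pairs (a, b) and collect distinct sums.
a = -8: -8+-3=-11, -8+-1=-9, -8+9=1
a = -7: -7+-3=-10, -7+-1=-8, -7+9=2
a = -3: -3+-3=-6, -3+-1=-4, -3+9=6
Collecting distinct sums: A + B = {-11, -10, -9, -8, -6, -4, 1, 2, 6}
|A + B| = 9

A + B = {-11, -10, -9, -8, -6, -4, 1, 2, 6}


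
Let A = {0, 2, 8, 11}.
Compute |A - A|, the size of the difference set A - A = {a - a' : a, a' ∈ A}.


A - A = {a - a' : a, a' ∈ A}; |A| = 4.
Bounds: 2|A|-1 ≤ |A - A| ≤ |A|² - |A| + 1, i.e. 7 ≤ |A - A| ≤ 13.
Note: 0 ∈ A - A always (from a - a). The set is symmetric: if d ∈ A - A then -d ∈ A - A.
Enumerate nonzero differences d = a - a' with a > a' (then include -d):
Positive differences: {2, 3, 6, 8, 9, 11}
Full difference set: {0} ∪ (positive diffs) ∪ (negative diffs).
|A - A| = 1 + 2·6 = 13 (matches direct enumeration: 13).

|A - A| = 13


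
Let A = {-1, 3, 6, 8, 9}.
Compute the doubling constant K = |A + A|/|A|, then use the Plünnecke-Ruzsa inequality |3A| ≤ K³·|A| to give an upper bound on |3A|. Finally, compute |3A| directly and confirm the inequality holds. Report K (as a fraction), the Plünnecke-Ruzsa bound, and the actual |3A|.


|A| = 5.
Step 1: Compute A + A by enumerating all 25 pairs.
A + A = {-2, 2, 5, 6, 7, 8, 9, 11, 12, 14, 15, 16, 17, 18}, so |A + A| = 14.
Step 2: Doubling constant K = |A + A|/|A| = 14/5 = 14/5 ≈ 2.8000.
Step 3: Plünnecke-Ruzsa gives |3A| ≤ K³·|A| = (2.8000)³ · 5 ≈ 109.7600.
Step 4: Compute 3A = A + A + A directly by enumerating all triples (a,b,c) ∈ A³; |3A| = 26.
Step 5: Check 26 ≤ 109.7600? Yes ✓.

K = 14/5, Plünnecke-Ruzsa bound K³|A| ≈ 109.7600, |3A| = 26, inequality holds.


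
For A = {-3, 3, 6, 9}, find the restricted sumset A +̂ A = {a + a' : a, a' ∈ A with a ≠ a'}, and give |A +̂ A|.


Restricted sumset: A +̂ A = {a + a' : a ∈ A, a' ∈ A, a ≠ a'}.
Equivalently, take A + A and drop any sum 2a that is achievable ONLY as a + a for a ∈ A (i.e. sums representable only with equal summands).
Enumerate pairs (a, a') with a < a' (symmetric, so each unordered pair gives one sum; this covers all a ≠ a'):
  -3 + 3 = 0
  -3 + 6 = 3
  -3 + 9 = 6
  3 + 6 = 9
  3 + 9 = 12
  6 + 9 = 15
Collected distinct sums: {0, 3, 6, 9, 12, 15}
|A +̂ A| = 6
(Reference bound: |A +̂ A| ≥ 2|A| - 3 for |A| ≥ 2, with |A| = 4 giving ≥ 5.)

|A +̂ A| = 6


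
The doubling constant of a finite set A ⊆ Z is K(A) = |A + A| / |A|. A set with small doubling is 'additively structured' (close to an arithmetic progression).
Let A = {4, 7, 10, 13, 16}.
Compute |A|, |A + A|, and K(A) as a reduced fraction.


|A| = 5.
Compute A + A by enumerating all 25 pairs.
A + A = {8, 11, 14, 17, 20, 23, 26, 29, 32}, so |A + A| = 9.
K = |A + A| / |A| = 9/5 (already in lowest terms) ≈ 1.8000.
Reference: AP of size 5 gives K = 9/5 ≈ 1.8000; a fully generic set of size 5 gives K ≈ 3.0000.

|A| = 5, |A + A| = 9, K = 9/5.


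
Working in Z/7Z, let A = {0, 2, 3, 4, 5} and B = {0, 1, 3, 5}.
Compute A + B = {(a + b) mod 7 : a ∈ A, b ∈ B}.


Work in Z/7Z: reduce every sum a + b modulo 7.
Enumerate all 20 pairs:
a = 0: 0+0=0, 0+1=1, 0+3=3, 0+5=5
a = 2: 2+0=2, 2+1=3, 2+3=5, 2+5=0
a = 3: 3+0=3, 3+1=4, 3+3=6, 3+5=1
a = 4: 4+0=4, 4+1=5, 4+3=0, 4+5=2
a = 5: 5+0=5, 5+1=6, 5+3=1, 5+5=3
Distinct residues collected: {0, 1, 2, 3, 4, 5, 6}
|A + B| = 7 (out of 7 total residues).

A + B = {0, 1, 2, 3, 4, 5, 6}


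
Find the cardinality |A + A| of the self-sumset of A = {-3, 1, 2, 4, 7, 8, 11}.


A + A = {a + a' : a, a' ∈ A}; |A| = 7.
General bounds: 2|A| - 1 ≤ |A + A| ≤ |A|(|A|+1)/2, i.e. 13 ≤ |A + A| ≤ 28.
Lower bound 2|A|-1 is attained iff A is an arithmetic progression.
Enumerate sums a + a' for a ≤ a' (symmetric, so this suffices):
a = -3: -3+-3=-6, -3+1=-2, -3+2=-1, -3+4=1, -3+7=4, -3+8=5, -3+11=8
a = 1: 1+1=2, 1+2=3, 1+4=5, 1+7=8, 1+8=9, 1+11=12
a = 2: 2+2=4, 2+4=6, 2+7=9, 2+8=10, 2+11=13
a = 4: 4+4=8, 4+7=11, 4+8=12, 4+11=15
a = 7: 7+7=14, 7+8=15, 7+11=18
a = 8: 8+8=16, 8+11=19
a = 11: 11+11=22
Distinct sums: {-6, -2, -1, 1, 2, 3, 4, 5, 6, 8, 9, 10, 11, 12, 13, 14, 15, 16, 18, 19, 22}
|A + A| = 21

|A + A| = 21


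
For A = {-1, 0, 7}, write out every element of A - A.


A - A = {a - a' : a, a' ∈ A}.
Compute a - a' for each ordered pair (a, a'):
a = -1: -1--1=0, -1-0=-1, -1-7=-8
a = 0: 0--1=1, 0-0=0, 0-7=-7
a = 7: 7--1=8, 7-0=7, 7-7=0
Collecting distinct values (and noting 0 appears from a-a):
A - A = {-8, -7, -1, 0, 1, 7, 8}
|A - A| = 7

A - A = {-8, -7, -1, 0, 1, 7, 8}


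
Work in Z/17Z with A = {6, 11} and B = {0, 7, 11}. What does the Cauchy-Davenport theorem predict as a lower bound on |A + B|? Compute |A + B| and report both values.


Cauchy-Davenport: |A + B| ≥ min(p, |A| + |B| - 1) for A, B nonempty in Z/pZ.
|A| = 2, |B| = 3, p = 17.
CD lower bound = min(17, 2 + 3 - 1) = min(17, 4) = 4.
Compute A + B mod 17 directly:
a = 6: 6+0=6, 6+7=13, 6+11=0
a = 11: 11+0=11, 11+7=1, 11+11=5
A + B = {0, 1, 5, 6, 11, 13}, so |A + B| = 6.
Verify: 6 ≥ 4? Yes ✓.

CD lower bound = 4, actual |A + B| = 6.


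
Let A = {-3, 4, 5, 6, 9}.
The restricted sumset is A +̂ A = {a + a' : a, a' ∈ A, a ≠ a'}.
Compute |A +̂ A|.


Restricted sumset: A +̂ A = {a + a' : a ∈ A, a' ∈ A, a ≠ a'}.
Equivalently, take A + A and drop any sum 2a that is achievable ONLY as a + a for a ∈ A (i.e. sums representable only with equal summands).
Enumerate pairs (a, a') with a < a' (symmetric, so each unordered pair gives one sum; this covers all a ≠ a'):
  -3 + 4 = 1
  -3 + 5 = 2
  -3 + 6 = 3
  -3 + 9 = 6
  4 + 5 = 9
  4 + 6 = 10
  4 + 9 = 13
  5 + 6 = 11
  5 + 9 = 14
  6 + 9 = 15
Collected distinct sums: {1, 2, 3, 6, 9, 10, 11, 13, 14, 15}
|A +̂ A| = 10
(Reference bound: |A +̂ A| ≥ 2|A| - 3 for |A| ≥ 2, with |A| = 5 giving ≥ 7.)

|A +̂ A| = 10
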